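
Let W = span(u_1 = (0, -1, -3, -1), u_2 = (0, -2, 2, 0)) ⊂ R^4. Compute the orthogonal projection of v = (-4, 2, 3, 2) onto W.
proj_W(v) = (0, 13/6, 19/6, 4/3)

Set up U = [u_1 | ... | u_2] ∈ R^(4×2). The projector onto W = col(U) is P = U (U^T U)^(-1) U^T.
Compute U^T U =
  [11, -4]
  [-4, 8],
and U^T v = (-13, 2).
Solve U^T U · c = U^T v for the coefficients: c = (-4/3, -5/12). The projection is proj_W(v) = U c.
Check: (v - proj_W(v)) · u_1 = 0  (should be 0).
Check: (v - proj_W(v)) · u_2 = 0  (should be 0).
Result: proj_W(v) = (0, 13/6, 19/6, 4/3).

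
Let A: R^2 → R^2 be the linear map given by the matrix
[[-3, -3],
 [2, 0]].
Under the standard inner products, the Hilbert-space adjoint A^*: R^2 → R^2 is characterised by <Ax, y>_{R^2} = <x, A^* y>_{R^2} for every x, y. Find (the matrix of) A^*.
A^* = A^T =
[[-3, 2],
 [-3, 0]]

For real matrices with standard dot products, the defining identity <Ax, y> = <x, A^* y> gives (Ax)^T y = x^T (A^*) y, i.e. x^T A^T y = x^T (A^*) y. Since this holds for all x, y, we must have A^* = A^T. Therefore
A^* =
[[-3, 2],
 [-3, 0]].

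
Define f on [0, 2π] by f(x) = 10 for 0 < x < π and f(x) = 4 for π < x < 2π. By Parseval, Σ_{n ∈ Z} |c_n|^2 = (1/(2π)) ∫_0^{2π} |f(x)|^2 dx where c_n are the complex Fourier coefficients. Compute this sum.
Σ |c_n|^2 = 58

Parseval equates the L^2 energy of f (normalised by 1/(2π)) with the ℓ^2 sum of its Fourier coefficients: (1/(2π)) ∫_0^{2π} |f|^2 = Σ |c_n|^2.
Compute the left side: (1/(2π)) [∫_0^π 10^2 dx + ∫_π^{2π} 4^2 dx] = (1/(2π)) · (100π + 16π) = (100 + 16)/2 = 58.
So Σ_{n ∈ Z} |c_n|^2 = 58.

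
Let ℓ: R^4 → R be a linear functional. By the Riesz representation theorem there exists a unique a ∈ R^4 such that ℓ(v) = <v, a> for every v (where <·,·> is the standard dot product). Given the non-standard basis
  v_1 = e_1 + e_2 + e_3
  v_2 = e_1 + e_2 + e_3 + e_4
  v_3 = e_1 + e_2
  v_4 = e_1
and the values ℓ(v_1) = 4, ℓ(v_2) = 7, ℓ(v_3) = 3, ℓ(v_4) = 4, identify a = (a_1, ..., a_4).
a = (4, -1, 1, 3)

Write a = (a_1, ..., a_4) in the standard basis. For each basis vector v_i, ℓ(v_i) = <v_i, a> is a linear equation in the a_j's. Collect the n equations into a matrix system V a = ℓ, where row i of V is v_i (expressed in the standard basis). Since V is invertible (lower-triangular with 1s on the diagonal, up to permutation), solve by back-substitution:
  V =
[[1, 1, 1, 0],
 [1, 1, 1, 1],
 [1, 1, 0, 0],
 [1, 0, 0, 0]]
  V a = (4, 7, 3, 4)
Solving gives a = (4, -1, 1, 3).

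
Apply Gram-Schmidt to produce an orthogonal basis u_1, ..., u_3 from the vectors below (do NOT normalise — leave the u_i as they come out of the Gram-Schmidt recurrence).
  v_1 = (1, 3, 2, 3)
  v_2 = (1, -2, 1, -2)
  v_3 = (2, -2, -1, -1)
Orthogonal basis:
  u_1 = (1, 3, 2, 3)
  u_2 = (32/23, -19/23, 41/23, -19/23)
  u_3 = (245/149, -57/149, -175/149, 92/149)

Apply the Gram-Schmidt recurrence
  u_1 = v_1
  u_i = v_i − Σ_{j<i} ((v_i · u_j) / (u_j · u_j)) · u_j.

Step by step this gives:
  u_1 = (1, 3, 2, 3)
  u_2 = (32/23, -19/23, 41/23, -19/23)
  u_3 = (245/149, -57/149, -175/149, 92/149)

Orthogonality check:
  u_2 · u_1 = 0 (should be 0)
  u_3 · u_1 = 0 (should be 0)
  u_3 · u_2 = 0 (should be 0)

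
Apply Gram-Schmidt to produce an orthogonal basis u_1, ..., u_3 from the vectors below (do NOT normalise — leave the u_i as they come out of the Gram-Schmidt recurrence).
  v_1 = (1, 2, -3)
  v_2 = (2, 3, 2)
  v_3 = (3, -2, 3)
Orthogonal basis:
  u_1 = (1, 2, -3)
  u_2 = (13/7, 19/7, 17/7)
  u_3 = (26/9, -16/9, -2/9)

Apply the Gram-Schmidt recurrence
  u_1 = v_1
  u_i = v_i − Σ_{j<i} ((v_i · u_j) / (u_j · u_j)) · u_j.

Step by step this gives:
  u_1 = (1, 2, -3)
  u_2 = (13/7, 19/7, 17/7)
  u_3 = (26/9, -16/9, -2/9)

Orthogonality check:
  u_2 · u_1 = 0 (should be 0)
  u_3 · u_1 = 0 (should be 0)
  u_3 · u_2 = 0 (should be 0)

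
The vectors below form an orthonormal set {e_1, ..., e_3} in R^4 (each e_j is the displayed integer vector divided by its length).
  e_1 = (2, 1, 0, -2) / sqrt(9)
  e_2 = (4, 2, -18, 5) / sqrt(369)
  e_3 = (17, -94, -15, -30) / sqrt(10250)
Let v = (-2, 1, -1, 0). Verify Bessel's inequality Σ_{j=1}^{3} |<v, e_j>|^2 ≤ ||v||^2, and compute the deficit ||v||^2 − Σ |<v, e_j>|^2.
Σ |<v, e_j>|^2 = 659/250; ||v||^2 = 6; deficit = 841/250

Write each e_j = u_j / sqrt(<u_j, u_j>) where u_j is the displayed integer vector. Then <v, e_j> = <v, u_j> / sqrt(<u_j, u_j>), so |<v, e_j>|^2 = <v, u_j>^2 / <u_j, u_j>.
Coefficients: <v, e_1> = -3/sqrt(9), <v, e_2> = 12/sqrt(369), <v, e_3> = -113/sqrt(10250).
Square and sum: Σ |<v, e_j>|^2 = 659/250.
Compute ||v||^2 = v·v = 6.
Deficit = 6 − 659/250 = 841/250 ≥ 0, confirming Bessel's inequality. (The deficit equals ||v − Σ <v,e_j> e_j||^2, the squared distance from v to span{e_j}.)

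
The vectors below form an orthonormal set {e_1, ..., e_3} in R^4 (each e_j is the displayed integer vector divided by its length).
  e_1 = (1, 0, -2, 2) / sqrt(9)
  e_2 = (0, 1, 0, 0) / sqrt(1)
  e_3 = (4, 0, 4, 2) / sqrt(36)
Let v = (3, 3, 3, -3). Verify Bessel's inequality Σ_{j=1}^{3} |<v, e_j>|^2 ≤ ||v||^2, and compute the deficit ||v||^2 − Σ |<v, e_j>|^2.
Σ |<v, e_j>|^2 = 27; ||v||^2 = 36; deficit = 9

Write each e_j = u_j / sqrt(<u_j, u_j>) where u_j is the displayed integer vector. Then <v, e_j> = <v, u_j> / sqrt(<u_j, u_j>), so |<v, e_j>|^2 = <v, u_j>^2 / <u_j, u_j>.
Coefficients: <v, e_1> = -9/sqrt(9), <v, e_2> = 3/sqrt(1), <v, e_3> = 18/sqrt(36).
Square and sum: Σ |<v, e_j>|^2 = 27.
Compute ||v||^2 = v·v = 36.
Deficit = 36 − 27 = 9 ≥ 0, confirming Bessel's inequality. (The deficit equals ||v − Σ <v,e_j> e_j||^2, the squared distance from v to span{e_j}.)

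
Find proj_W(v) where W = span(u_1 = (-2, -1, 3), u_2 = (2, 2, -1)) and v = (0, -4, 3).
proj_W(v) = (-22/9, -92/45, 91/45)

Set up U = [u_1 | ... | u_2] ∈ R^(3×2). The projector onto W = col(U) is P = U (U^T U)^(-1) U^T.
Compute U^T U =
  [14, -9]
  [-9, 9],
and U^T v = (13, -11).
Solve U^T U · c = U^T v for the coefficients: c = (2/5, -37/45). The projection is proj_W(v) = U c.
Check: (v - proj_W(v)) · u_1 = 0  (should be 0).
Check: (v - proj_W(v)) · u_2 = 0  (should be 0).
Result: proj_W(v) = (-22/9, -92/45, 91/45).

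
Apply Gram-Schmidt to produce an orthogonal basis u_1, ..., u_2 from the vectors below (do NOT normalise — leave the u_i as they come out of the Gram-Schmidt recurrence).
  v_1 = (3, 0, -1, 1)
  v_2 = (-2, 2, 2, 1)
Orthogonal basis:
  u_1 = (3, 0, -1, 1)
  u_2 = (-1/11, 2, 15/11, 18/11)

Apply the Gram-Schmidt recurrence
  u_1 = v_1
  u_i = v_i − Σ_{j<i} ((v_i · u_j) / (u_j · u_j)) · u_j.

Step by step this gives:
  u_1 = (3, 0, -1, 1)
  u_2 = (-1/11, 2, 15/11, 18/11)

Orthogonality check:
  u_2 · u_1 = 0 (should be 0)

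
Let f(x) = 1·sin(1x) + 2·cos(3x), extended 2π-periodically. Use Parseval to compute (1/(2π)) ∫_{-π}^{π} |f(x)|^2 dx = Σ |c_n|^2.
Σ |c_n|^2 = 5/2

Expand |f|^2 and use orthogonality of {sin(nx), cos(mx)} on [-π, π]:
  ∫_{-π}^{π} sin(nx)^2 dx = π, ∫ cos(mx)^2 dx = π, and cross terms integrate to 0.
So ∫_{-π}^{π} f(x)^2 dx = 1^2 · π + 2^2 · π = (1 + 4)π.
Divide by 2π: (1 + 4)/2 = 5/2.
By Parseval, this equals Σ |c_n|^2.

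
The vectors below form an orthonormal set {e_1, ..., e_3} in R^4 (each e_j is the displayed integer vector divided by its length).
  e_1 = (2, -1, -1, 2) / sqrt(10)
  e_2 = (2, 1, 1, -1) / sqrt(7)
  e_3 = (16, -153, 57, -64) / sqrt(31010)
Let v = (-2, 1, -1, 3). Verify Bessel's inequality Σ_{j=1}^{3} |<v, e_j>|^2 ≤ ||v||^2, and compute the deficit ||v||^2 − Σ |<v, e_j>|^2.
Σ |<v, e_j>|^2 = 5969/443; ||v||^2 = 15; deficit = 676/443

Write each e_j = u_j / sqrt(<u_j, u_j>) where u_j is the displayed integer vector. Then <v, e_j> = <v, u_j> / sqrt(<u_j, u_j>), so |<v, e_j>|^2 = <v, u_j>^2 / <u_j, u_j>.
Coefficients: <v, e_1> = 2/sqrt(10), <v, e_2> = -7/sqrt(7), <v, e_3> = -434/sqrt(31010).
Square and sum: Σ |<v, e_j>|^2 = 5969/443.
Compute ||v||^2 = v·v = 15.
Deficit = 15 − 5969/443 = 676/443 ≥ 0, confirming Bessel's inequality. (The deficit equals ||v − Σ <v,e_j> e_j||^2, the squared distance from v to span{e_j}.)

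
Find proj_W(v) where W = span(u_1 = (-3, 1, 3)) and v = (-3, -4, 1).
proj_W(v) = (-24/19, 8/19, 24/19)

Set up U = [u_1 | ... | u_1] ∈ R^(3×1). The projector onto W = col(U) is P = U (U^T U)^(-1) U^T.
Compute U^T U =
  [19],
and U^T v = (8).
Solve U^T U · c = U^T v for the coefficients: c = (8/19). The projection is proj_W(v) = U c.
Check: (v - proj_W(v)) · u_1 = 0  (should be 0).
Result: proj_W(v) = (-24/19, 8/19, 24/19).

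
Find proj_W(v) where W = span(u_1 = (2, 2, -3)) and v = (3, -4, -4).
proj_W(v) = (20/17, 20/17, -30/17)

Set up U = [u_1 | ... | u_1] ∈ R^(3×1). The projector onto W = col(U) is P = U (U^T U)^(-1) U^T.
Compute U^T U =
  [17],
and U^T v = (10).
Solve U^T U · c = U^T v for the coefficients: c = (10/17). The projection is proj_W(v) = U c.
Check: (v - proj_W(v)) · u_1 = 0  (should be 0).
Result: proj_W(v) = (20/17, 20/17, -30/17).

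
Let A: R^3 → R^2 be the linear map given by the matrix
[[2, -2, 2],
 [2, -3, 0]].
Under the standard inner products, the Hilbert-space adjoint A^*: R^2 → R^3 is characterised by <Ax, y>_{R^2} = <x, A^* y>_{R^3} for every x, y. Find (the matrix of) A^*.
A^* = A^T =
[[2, 2],
 [-2, -3],
 [2, 0]]

For real matrices with standard dot products, the defining identity <Ax, y> = <x, A^* y> gives (Ax)^T y = x^T (A^*) y, i.e. x^T A^T y = x^T (A^*) y. Since this holds for all x, y, we must have A^* = A^T. Therefore
A^* =
[[2, 2],
 [-2, -3],
 [2, 0]].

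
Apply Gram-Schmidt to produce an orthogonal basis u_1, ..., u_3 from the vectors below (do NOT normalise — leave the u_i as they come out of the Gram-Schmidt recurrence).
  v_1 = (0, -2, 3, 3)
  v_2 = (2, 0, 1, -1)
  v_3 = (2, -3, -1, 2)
Orthogonal basis:
  u_1 = (0, -2, 3, 3)
  u_2 = (2, 0, 1, -1)
  u_3 = (5/3, -24/11, -79/33, 31/33)

Apply the Gram-Schmidt recurrence
  u_1 = v_1
  u_i = v_i − Σ_{j<i} ((v_i · u_j) / (u_j · u_j)) · u_j.

Step by step this gives:
  u_1 = (0, -2, 3, 3)
  u_2 = (2, 0, 1, -1)
  u_3 = (5/3, -24/11, -79/33, 31/33)

Orthogonality check:
  u_2 · u_1 = 0 (should be 0)
  u_3 · u_1 = 0 (should be 0)
  u_3 · u_2 = 0 (should be 0)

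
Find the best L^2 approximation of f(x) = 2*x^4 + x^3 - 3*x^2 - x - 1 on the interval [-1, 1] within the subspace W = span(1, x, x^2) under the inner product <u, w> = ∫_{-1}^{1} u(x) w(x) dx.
g(x) = -9*x^2/7 - 2*x/5 - 41/35

The best approximation g ∈ W is the orthogonal projection of f onto W. Writing g = a_0 + a_1 x + a_2 x^2, the coefficients solve the normal equations G · a = b where
  G_{ij} = <φ_i, φ_j> and b_i = <f, φ_i>, with φ_0 = 1, φ_1 = x, φ_2 = x^2.
G =
  [2, 0, 2/3]
  [0, 2/3, 0]
  [2/3, 0, 2/5],
b = (-16/5, -4/15, -136/105).
Solving gives a_0 = -41/35, a_1 = -2/5, a_2 = -9/7, so
  g(x) = -9*x^2/7 - 2*x/5 - 41/35.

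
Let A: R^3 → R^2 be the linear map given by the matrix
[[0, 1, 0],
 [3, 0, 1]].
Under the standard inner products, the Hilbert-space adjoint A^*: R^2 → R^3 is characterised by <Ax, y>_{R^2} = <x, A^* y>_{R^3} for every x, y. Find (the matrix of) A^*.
A^* = A^T =
[[0, 3],
 [1, 0],
 [0, 1]]

For real matrices with standard dot products, the defining identity <Ax, y> = <x, A^* y> gives (Ax)^T y = x^T (A^*) y, i.e. x^T A^T y = x^T (A^*) y. Since this holds for all x, y, we must have A^* = A^T. Therefore
A^* =
[[0, 3],
 [1, 0],
 [0, 1]].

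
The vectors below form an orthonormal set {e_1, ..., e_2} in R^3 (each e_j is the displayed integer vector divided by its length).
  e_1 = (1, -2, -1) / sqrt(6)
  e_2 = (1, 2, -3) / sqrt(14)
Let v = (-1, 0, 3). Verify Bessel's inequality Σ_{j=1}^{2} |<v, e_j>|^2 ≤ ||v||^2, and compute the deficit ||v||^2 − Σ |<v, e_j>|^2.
Σ |<v, e_j>|^2 = 206/21; ||v||^2 = 10; deficit = 4/21

Write each e_j = u_j / sqrt(<u_j, u_j>) where u_j is the displayed integer vector. Then <v, e_j> = <v, u_j> / sqrt(<u_j, u_j>), so |<v, e_j>|^2 = <v, u_j>^2 / <u_j, u_j>.
Coefficients: <v, e_1> = -4/sqrt(6), <v, e_2> = -10/sqrt(14).
Square and sum: Σ |<v, e_j>|^2 = 206/21.
Compute ||v||^2 = v·v = 10.
Deficit = 10 − 206/21 = 4/21 ≥ 0, confirming Bessel's inequality. (The deficit equals ||v − Σ <v,e_j> e_j||^2, the squared distance from v to span{e_j}.)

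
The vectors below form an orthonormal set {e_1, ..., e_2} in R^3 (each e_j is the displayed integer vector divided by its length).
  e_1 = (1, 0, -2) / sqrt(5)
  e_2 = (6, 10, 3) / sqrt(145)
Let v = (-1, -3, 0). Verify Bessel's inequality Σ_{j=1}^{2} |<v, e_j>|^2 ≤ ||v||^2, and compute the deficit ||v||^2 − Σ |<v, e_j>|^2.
Σ |<v, e_j>|^2 = 265/29; ||v||^2 = 10; deficit = 25/29

Write each e_j = u_j / sqrt(<u_j, u_j>) where u_j is the displayed integer vector. Then <v, e_j> = <v, u_j> / sqrt(<u_j, u_j>), so |<v, e_j>|^2 = <v, u_j>^2 / <u_j, u_j>.
Coefficients: <v, e_1> = -1/sqrt(5), <v, e_2> = -36/sqrt(145).
Square and sum: Σ |<v, e_j>|^2 = 265/29.
Compute ||v||^2 = v·v = 10.
Deficit = 10 − 265/29 = 25/29 ≥ 0, confirming Bessel's inequality. (The deficit equals ||v − Σ <v,e_j> e_j||^2, the squared distance from v to span{e_j}.)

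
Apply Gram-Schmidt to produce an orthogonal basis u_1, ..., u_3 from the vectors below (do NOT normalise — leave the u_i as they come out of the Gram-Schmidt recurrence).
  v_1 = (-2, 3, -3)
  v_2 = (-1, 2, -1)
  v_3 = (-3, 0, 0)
Orthogonal basis:
  u_1 = (-2, 3, -3)
  u_2 = (0, 1/2, 1/2)
  u_3 = (-27/11, -9/11, 9/11)

Apply the Gram-Schmidt recurrence
  u_1 = v_1
  u_i = v_i − Σ_{j<i} ((v_i · u_j) / (u_j · u_j)) · u_j.

Step by step this gives:
  u_1 = (-2, 3, -3)
  u_2 = (0, 1/2, 1/2)
  u_3 = (-27/11, -9/11, 9/11)

Orthogonality check:
  u_2 · u_1 = 0 (should be 0)
  u_3 · u_1 = 0 (should be 0)
  u_3 · u_2 = 0 (should be 0)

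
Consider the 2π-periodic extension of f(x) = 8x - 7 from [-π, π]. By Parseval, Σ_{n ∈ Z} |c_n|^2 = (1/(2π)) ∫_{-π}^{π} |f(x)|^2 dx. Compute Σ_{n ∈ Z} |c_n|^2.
Σ |c_n|^2 = 64π^2/3 + 49

Expand and integrate term by term over [-π, π]:
  ∫ (8x)^2 dx = 64·(2π^3/3); ∫ 2·8·(-7)·x dx = 0 (odd integrand); ∫ (-7)^2 dx = 49·2π.
So (1/(2π)) ∫_{-π}^{π} (8x - 7)^2 dx = 64π^2/3 + 49 = 64π^2/3 + 49.
Parseval ⇒ Σ |c_n|^2 = 64π^2/3 + 49.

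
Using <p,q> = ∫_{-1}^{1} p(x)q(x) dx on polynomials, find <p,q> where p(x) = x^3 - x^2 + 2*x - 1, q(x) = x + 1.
<p,q> = -14/15

Expand the product: p(x)·q(x) = x^4 + x^2 + x - 1.
∫_{-1}^{1} of each monomial x^k gives [2/(k+1) if k even, 0 if k odd]. Integrating term-by-term (or equivalently evaluating the antiderivative F(x) = x^5/5 + x^3/3 + x^2/2 - x at the endpoints):
  F(1) − F(−1) = 1/30 − (29/30) = -14/15.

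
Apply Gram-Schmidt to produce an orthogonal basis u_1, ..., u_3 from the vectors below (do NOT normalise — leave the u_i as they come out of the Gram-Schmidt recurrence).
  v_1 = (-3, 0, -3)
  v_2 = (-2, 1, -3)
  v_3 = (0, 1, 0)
Orthogonal basis:
  u_1 = (-3, 0, -3)
  u_2 = (1/2, 1, -1/2)
  u_3 = (-1/3, 1/3, 1/3)

Apply the Gram-Schmidt recurrence
  u_1 = v_1
  u_i = v_i − Σ_{j<i} ((v_i · u_j) / (u_j · u_j)) · u_j.

Step by step this gives:
  u_1 = (-3, 0, -3)
  u_2 = (1/2, 1, -1/2)
  u_3 = (-1/3, 1/3, 1/3)

Orthogonality check:
  u_2 · u_1 = 0 (should be 0)
  u_3 · u_1 = 0 (should be 0)
  u_3 · u_2 = 0 (should be 0)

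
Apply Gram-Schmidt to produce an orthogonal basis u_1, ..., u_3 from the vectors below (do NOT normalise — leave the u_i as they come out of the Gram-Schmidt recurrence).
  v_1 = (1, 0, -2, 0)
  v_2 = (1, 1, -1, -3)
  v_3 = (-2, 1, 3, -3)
Orthogonal basis:
  u_1 = (1, 0, -2, 0)
  u_2 = (2/5, 1, 1/5, -3)
  u_3 = (-40/51, 2/51, -20/51, -2/17)

Apply the Gram-Schmidt recurrence
  u_1 = v_1
  u_i = v_i − Σ_{j<i} ((v_i · u_j) / (u_j · u_j)) · u_j.

Step by step this gives:
  u_1 = (1, 0, -2, 0)
  u_2 = (2/5, 1, 1/5, -3)
  u_3 = (-40/51, 2/51, -20/51, -2/17)

Orthogonality check:
  u_2 · u_1 = 0 (should be 0)
  u_3 · u_1 = 0 (should be 0)
  u_3 · u_2 = 0 (should be 0)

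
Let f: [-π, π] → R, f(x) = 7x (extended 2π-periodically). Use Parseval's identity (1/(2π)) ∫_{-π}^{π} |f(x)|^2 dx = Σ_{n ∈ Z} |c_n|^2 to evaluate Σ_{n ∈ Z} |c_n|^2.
Σ |c_n|^2 = 49π^2/3

Expand and integrate term by term over [-π, π]:
  ∫ (7x)^2 dx = 49·(2π^3/3); ∫ 2·7·(0)·x dx = 0 (odd integrand); ∫ 0^2 dx = 0·2π.
So (1/(2π)) ∫_{-π}^{π} (7x)^2 dx = 49π^2/3 + 0 = 49π^2/3.
Parseval ⇒ Σ |c_n|^2 = 49π^2/3.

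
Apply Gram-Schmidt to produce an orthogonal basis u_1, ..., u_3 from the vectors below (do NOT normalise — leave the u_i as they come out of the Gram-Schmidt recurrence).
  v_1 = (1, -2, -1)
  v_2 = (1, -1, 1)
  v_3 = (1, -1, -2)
Orthogonal basis:
  u_1 = (1, -2, -1)
  u_2 = (2/3, -1/3, 4/3)
  u_3 = (9/14, 3/7, -3/14)

Apply the Gram-Schmidt recurrence
  u_1 = v_1
  u_i = v_i − Σ_{j<i} ((v_i · u_j) / (u_j · u_j)) · u_j.

Step by step this gives:
  u_1 = (1, -2, -1)
  u_2 = (2/3, -1/3, 4/3)
  u_3 = (9/14, 3/7, -3/14)

Orthogonality check:
  u_2 · u_1 = 0 (should be 0)
  u_3 · u_1 = 0 (should be 0)
  u_3 · u_2 = 0 (should be 0)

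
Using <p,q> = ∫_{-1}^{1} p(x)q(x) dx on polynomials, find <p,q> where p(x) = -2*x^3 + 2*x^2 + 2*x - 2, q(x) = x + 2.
<p,q> = -24/5

Expand the product: p(x)·q(x) = -2*x^4 - 2*x^3 + 6*x^2 + 2*x - 4.
∫_{-1}^{1} of each monomial x^k gives [2/(k+1) if k even, 0 if k odd]. Integrating term-by-term (or equivalently evaluating the antiderivative F(x) = -2*x^5/5 - x^4/2 + 2*x^3 + x^2 - 4*x at the endpoints):
  F(1) − F(−1) = -19/10 − (29/10) = -24/5.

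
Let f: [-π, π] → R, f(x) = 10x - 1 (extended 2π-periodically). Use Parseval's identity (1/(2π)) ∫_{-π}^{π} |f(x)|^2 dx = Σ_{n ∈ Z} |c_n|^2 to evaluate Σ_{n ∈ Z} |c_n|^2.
Σ |c_n|^2 = 100π^2/3 + 1

Expand and integrate term by term over [-π, π]:
  ∫ (10x)^2 dx = 100·(2π^3/3); ∫ 2·10·(-1)·x dx = 0 (odd integrand); ∫ (-1)^2 dx = 1·2π.
So (1/(2π)) ∫_{-π}^{π} (10x - 1)^2 dx = 100π^2/3 + 1 = 100π^2/3 + 1.
Parseval ⇒ Σ |c_n|^2 = 100π^2/3 + 1.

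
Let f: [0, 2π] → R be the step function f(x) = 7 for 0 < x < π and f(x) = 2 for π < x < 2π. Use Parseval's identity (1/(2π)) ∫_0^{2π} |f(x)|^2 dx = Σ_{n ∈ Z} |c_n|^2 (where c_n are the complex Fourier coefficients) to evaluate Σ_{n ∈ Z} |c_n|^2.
Σ |c_n|^2 = 53/2

Parseval equates the L^2 energy of f (normalised by 1/(2π)) with the ℓ^2 sum of its Fourier coefficients: (1/(2π)) ∫_0^{2π} |f|^2 = Σ |c_n|^2.
Compute the left side: (1/(2π)) [∫_0^π 7^2 dx + ∫_π^{2π} 2^2 dx] = (1/(2π)) · (49π + 4π) = (49 + 4)/2 = 53/2.
So Σ_{n ∈ Z} |c_n|^2 = 53/2.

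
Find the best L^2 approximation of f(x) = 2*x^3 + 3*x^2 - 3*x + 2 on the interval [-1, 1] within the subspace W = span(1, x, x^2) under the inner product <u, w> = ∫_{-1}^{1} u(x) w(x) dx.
g(x) = 3*x^2 - 9*x/5 + 2

The best approximation g ∈ W is the orthogonal projection of f onto W. Writing g = a_0 + a_1 x + a_2 x^2, the coefficients solve the normal equations G · a = b where
  G_{ij} = <φ_i, φ_j> and b_i = <f, φ_i>, with φ_0 = 1, φ_1 = x, φ_2 = x^2.
G =
  [2, 0, 2/3]
  [0, 2/3, 0]
  [2/3, 0, 2/5],
b = (6, -6/5, 38/15).
Solving gives a_0 = 2, a_1 = -9/5, a_2 = 3, so
  g(x) = 3*x^2 - 9*x/5 + 2.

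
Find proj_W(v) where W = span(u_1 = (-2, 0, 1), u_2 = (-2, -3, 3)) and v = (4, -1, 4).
proj_W(v) = (148/61, -189/61, 52/61)

Set up U = [u_1 | ... | u_2] ∈ R^(3×2). The projector onto W = col(U) is P = U (U^T U)^(-1) U^T.
Compute U^T U =
  [5, 7]
  [7, 22],
and U^T v = (-4, 7).
Solve U^T U · c = U^T v for the coefficients: c = (-137/61, 63/61). The projection is proj_W(v) = U c.
Check: (v - proj_W(v)) · u_1 = 0  (should be 0).
Check: (v - proj_W(v)) · u_2 = 0  (should be 0).
Result: proj_W(v) = (148/61, -189/61, 52/61).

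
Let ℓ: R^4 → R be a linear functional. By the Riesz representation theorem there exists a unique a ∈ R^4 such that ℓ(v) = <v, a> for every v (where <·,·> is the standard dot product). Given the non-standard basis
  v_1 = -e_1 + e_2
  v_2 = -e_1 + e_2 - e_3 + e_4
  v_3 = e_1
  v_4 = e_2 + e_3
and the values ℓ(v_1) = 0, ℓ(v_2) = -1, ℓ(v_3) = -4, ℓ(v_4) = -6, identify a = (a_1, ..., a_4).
a = (-4, -4, -2, -3)

Write a = (a_1, ..., a_4) in the standard basis. For each basis vector v_i, ℓ(v_i) = <v_i, a> is a linear equation in the a_j's. Collect the n equations into a matrix system V a = ℓ, where row i of V is v_i (expressed in the standard basis). Since V is invertible (lower-triangular with 1s on the diagonal, up to permutation), solve by back-substitution:
  V =
[[-1, 1, 0, 0],
 [-1, 1, -1, 1],
 [1, 0, 0, 0],
 [0, 1, 1, 0]]
  V a = (0, -1, -4, -6)
Solving gives a = (-4, -4, -2, -3).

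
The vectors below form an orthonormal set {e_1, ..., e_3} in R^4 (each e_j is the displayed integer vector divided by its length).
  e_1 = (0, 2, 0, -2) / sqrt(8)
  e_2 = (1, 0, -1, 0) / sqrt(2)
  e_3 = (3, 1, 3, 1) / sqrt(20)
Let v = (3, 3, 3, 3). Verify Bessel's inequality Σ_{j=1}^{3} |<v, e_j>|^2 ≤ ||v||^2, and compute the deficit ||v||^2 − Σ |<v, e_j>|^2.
Σ |<v, e_j>|^2 = 144/5; ||v||^2 = 36; deficit = 36/5

Write each e_j = u_j / sqrt(<u_j, u_j>) where u_j is the displayed integer vector. Then <v, e_j> = <v, u_j> / sqrt(<u_j, u_j>), so |<v, e_j>|^2 = <v, u_j>^2 / <u_j, u_j>.
Coefficients: <v, e_1> = 0/sqrt(8), <v, e_2> = 0/sqrt(2), <v, e_3> = 24/sqrt(20).
Square and sum: Σ |<v, e_j>|^2 = 144/5.
Compute ||v||^2 = v·v = 36.
Deficit = 36 − 144/5 = 36/5 ≥ 0, confirming Bessel's inequality. (The deficit equals ||v − Σ <v,e_j> e_j||^2, the squared distance from v to span{e_j}.)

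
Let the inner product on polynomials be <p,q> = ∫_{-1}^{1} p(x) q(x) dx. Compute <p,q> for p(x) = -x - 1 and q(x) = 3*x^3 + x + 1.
<p,q> = -58/15

Expand the product: p(x)·q(x) = -3*x^4 - 3*x^3 - x^2 - 2*x - 1.
∫_{-1}^{1} of each monomial x^k gives [2/(k+1) if k even, 0 if k odd]. Integrating term-by-term (or equivalently evaluating the antiderivative F(x) = -3*x^5/5 - 3*x^4/4 - x^3/3 - x^2 - x at the endpoints):
  F(1) − F(−1) = -221/60 − (11/60) = -58/15.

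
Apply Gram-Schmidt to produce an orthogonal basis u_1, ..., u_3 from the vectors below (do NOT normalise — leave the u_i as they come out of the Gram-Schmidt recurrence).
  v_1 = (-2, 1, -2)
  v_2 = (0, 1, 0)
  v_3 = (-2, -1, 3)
Orthogonal basis:
  u_1 = (-2, 1, -2)
  u_2 = (2/9, 8/9, 2/9)
  u_3 = (-5/2, 0, 5/2)

Apply the Gram-Schmidt recurrence
  u_1 = v_1
  u_i = v_i − Σ_{j<i} ((v_i · u_j) / (u_j · u_j)) · u_j.

Step by step this gives:
  u_1 = (-2, 1, -2)
  u_2 = (2/9, 8/9, 2/9)
  u_3 = (-5/2, 0, 5/2)

Orthogonality check:
  u_2 · u_1 = 0 (should be 0)
  u_3 · u_1 = 0 (should be 0)
  u_3 · u_2 = 0 (should be 0)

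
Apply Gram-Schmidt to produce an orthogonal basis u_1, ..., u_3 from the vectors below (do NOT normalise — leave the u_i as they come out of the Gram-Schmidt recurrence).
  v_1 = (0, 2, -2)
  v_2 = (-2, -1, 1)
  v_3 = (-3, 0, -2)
Orthogonal basis:
  u_1 = (0, 2, -2)
  u_2 = (-2, 0, 0)
  u_3 = (0, -1, -1)

Apply the Gram-Schmidt recurrence
  u_1 = v_1
  u_i = v_i − Σ_{j<i} ((v_i · u_j) / (u_j · u_j)) · u_j.

Step by step this gives:
  u_1 = (0, 2, -2)
  u_2 = (-2, 0, 0)
  u_3 = (0, -1, -1)

Orthogonality check:
  u_2 · u_1 = 0 (should be 0)
  u_3 · u_1 = 0 (should be 0)
  u_3 · u_2 = 0 (should be 0)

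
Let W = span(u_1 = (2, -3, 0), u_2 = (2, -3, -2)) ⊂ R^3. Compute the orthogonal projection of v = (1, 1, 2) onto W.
proj_W(v) = (-2/13, 3/13, 2)

Set up U = [u_1 | ... | u_2] ∈ R^(3×2). The projector onto W = col(U) is P = U (U^T U)^(-1) U^T.
Compute U^T U =
  [13, 13]
  [13, 17],
and U^T v = (-1, -5).
Solve U^T U · c = U^T v for the coefficients: c = (12/13, -1). The projection is proj_W(v) = U c.
Check: (v - proj_W(v)) · u_1 = 0  (should be 0).
Check: (v - proj_W(v)) · u_2 = 0  (should be 0).
Result: proj_W(v) = (-2/13, 3/13, 2).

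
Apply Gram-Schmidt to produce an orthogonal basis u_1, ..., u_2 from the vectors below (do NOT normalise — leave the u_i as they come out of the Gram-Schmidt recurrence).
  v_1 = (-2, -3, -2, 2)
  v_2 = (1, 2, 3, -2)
Orthogonal basis:
  u_1 = (-2, -3, -2, 2)
  u_2 = (-5/7, -4/7, 9/7, -2/7)

Apply the Gram-Schmidt recurrence
  u_1 = v_1
  u_i = v_i − Σ_{j<i} ((v_i · u_j) / (u_j · u_j)) · u_j.

Step by step this gives:
  u_1 = (-2, -3, -2, 2)
  u_2 = (-5/7, -4/7, 9/7, -2/7)

Orthogonality check:
  u_2 · u_1 = 0 (should be 0)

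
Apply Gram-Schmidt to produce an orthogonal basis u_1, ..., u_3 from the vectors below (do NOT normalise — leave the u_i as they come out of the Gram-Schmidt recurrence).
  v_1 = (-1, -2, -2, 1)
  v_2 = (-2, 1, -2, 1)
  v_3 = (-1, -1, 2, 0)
Orthogonal basis:
  u_1 = (-1, -2, -2, 1)
  u_2 = (-3/2, 2, -1, 1/2)
  u_3 = (-8/5, -8/15, 22/15, 4/15)

Apply the Gram-Schmidt recurrence
  u_1 = v_1
  u_i = v_i − Σ_{j<i} ((v_i · u_j) / (u_j · u_j)) · u_j.

Step by step this gives:
  u_1 = (-1, -2, -2, 1)
  u_2 = (-3/2, 2, -1, 1/2)
  u_3 = (-8/5, -8/15, 22/15, 4/15)

Orthogonality check:
  u_2 · u_1 = 0 (should be 0)
  u_3 · u_1 = 0 (should be 0)
  u_3 · u_2 = 0 (should be 0)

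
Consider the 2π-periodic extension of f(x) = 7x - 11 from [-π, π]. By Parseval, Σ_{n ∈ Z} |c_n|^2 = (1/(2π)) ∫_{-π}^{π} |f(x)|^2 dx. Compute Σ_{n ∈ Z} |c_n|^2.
Σ |c_n|^2 = 49π^2/3 + 121

Expand and integrate term by term over [-π, π]:
  ∫ (7x)^2 dx = 49·(2π^3/3); ∫ 2·7·(-11)·x dx = 0 (odd integrand); ∫ (-11)^2 dx = 121·2π.
So (1/(2π)) ∫_{-π}^{π} (7x - 11)^2 dx = 49π^2/3 + 121 = 49π^2/3 + 121.
Parseval ⇒ Σ |c_n|^2 = 49π^2/3 + 121.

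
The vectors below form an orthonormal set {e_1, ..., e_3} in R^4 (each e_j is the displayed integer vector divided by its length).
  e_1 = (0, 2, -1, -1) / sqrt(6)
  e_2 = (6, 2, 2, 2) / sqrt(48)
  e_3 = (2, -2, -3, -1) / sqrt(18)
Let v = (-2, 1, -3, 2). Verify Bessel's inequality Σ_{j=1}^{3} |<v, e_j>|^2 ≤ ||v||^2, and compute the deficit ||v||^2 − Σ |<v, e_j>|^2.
Σ |<v, e_j>|^2 = 41/9; ||v||^2 = 18; deficit = 121/9

Write each e_j = u_j / sqrt(<u_j, u_j>) where u_j is the displayed integer vector. Then <v, e_j> = <v, u_j> / sqrt(<u_j, u_j>), so |<v, e_j>|^2 = <v, u_j>^2 / <u_j, u_j>.
Coefficients: <v, e_1> = 3/sqrt(6), <v, e_2> = -12/sqrt(48), <v, e_3> = 1/sqrt(18).
Square and sum: Σ |<v, e_j>|^2 = 41/9.
Compute ||v||^2 = v·v = 18.
Deficit = 18 − 41/9 = 121/9 ≥ 0, confirming Bessel's inequality. (The deficit equals ||v − Σ <v,e_j> e_j||^2, the squared distance from v to span{e_j}.)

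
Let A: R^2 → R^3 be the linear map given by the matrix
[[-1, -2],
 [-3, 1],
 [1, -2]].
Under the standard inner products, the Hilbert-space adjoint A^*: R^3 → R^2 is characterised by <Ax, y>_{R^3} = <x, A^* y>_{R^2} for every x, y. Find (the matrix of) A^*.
A^* = A^T =
[[-1, -3, 1],
 [-2, 1, -2]]

For real matrices with standard dot products, the defining identity <Ax, y> = <x, A^* y> gives (Ax)^T y = x^T (A^*) y, i.e. x^T A^T y = x^T (A^*) y. Since this holds for all x, y, we must have A^* = A^T. Therefore
A^* =
[[-1, -3, 1],
 [-2, 1, -2]].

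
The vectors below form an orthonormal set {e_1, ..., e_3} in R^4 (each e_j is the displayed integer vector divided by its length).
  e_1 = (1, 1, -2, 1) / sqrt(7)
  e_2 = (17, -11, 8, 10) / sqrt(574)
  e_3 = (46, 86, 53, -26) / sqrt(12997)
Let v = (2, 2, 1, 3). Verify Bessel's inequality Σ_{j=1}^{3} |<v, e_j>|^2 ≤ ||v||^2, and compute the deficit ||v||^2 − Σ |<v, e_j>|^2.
Σ |<v, e_j>|^2 = 3906/317; ||v||^2 = 18; deficit = 1800/317

Write each e_j = u_j / sqrt(<u_j, u_j>) where u_j is the displayed integer vector. Then <v, e_j> = <v, u_j> / sqrt(<u_j, u_j>), so |<v, e_j>|^2 = <v, u_j>^2 / <u_j, u_j>.
Coefficients: <v, e_1> = 5/sqrt(7), <v, e_2> = 50/sqrt(574), <v, e_3> = 239/sqrt(12997).
Square and sum: Σ |<v, e_j>|^2 = 3906/317.
Compute ||v||^2 = v·v = 18.
Deficit = 18 − 3906/317 = 1800/317 ≥ 0, confirming Bessel's inequality. (The deficit equals ||v − Σ <v,e_j> e_j||^2, the squared distance from v to span{e_j}.)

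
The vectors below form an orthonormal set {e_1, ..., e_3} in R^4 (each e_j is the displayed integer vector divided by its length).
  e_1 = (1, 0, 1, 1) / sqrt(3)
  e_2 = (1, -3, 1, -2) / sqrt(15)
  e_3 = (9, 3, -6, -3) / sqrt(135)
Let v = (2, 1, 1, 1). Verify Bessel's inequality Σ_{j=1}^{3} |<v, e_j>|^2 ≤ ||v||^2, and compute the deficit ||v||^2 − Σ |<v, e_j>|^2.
Σ |<v, e_j>|^2 = 20/3; ||v||^2 = 7; deficit = 1/3

Write each e_j = u_j / sqrt(<u_j, u_j>) where u_j is the displayed integer vector. Then <v, e_j> = <v, u_j> / sqrt(<u_j, u_j>), so |<v, e_j>|^2 = <v, u_j>^2 / <u_j, u_j>.
Coefficients: <v, e_1> = 4/sqrt(3), <v, e_2> = -2/sqrt(15), <v, e_3> = 12/sqrt(135).
Square and sum: Σ |<v, e_j>|^2 = 20/3.
Compute ||v||^2 = v·v = 7.
Deficit = 7 − 20/3 = 1/3 ≥ 0, confirming Bessel's inequality. (The deficit equals ||v − Σ <v,e_j> e_j||^2, the squared distance from v to span{e_j}.)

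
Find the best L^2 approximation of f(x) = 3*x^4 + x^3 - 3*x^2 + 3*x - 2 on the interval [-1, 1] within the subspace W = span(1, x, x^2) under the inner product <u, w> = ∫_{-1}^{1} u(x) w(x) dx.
g(x) = -3*x^2/7 + 18*x/5 - 79/35

The best approximation g ∈ W is the orthogonal projection of f onto W. Writing g = a_0 + a_1 x + a_2 x^2, the coefficients solve the normal equations G · a = b where
  G_{ij} = <φ_i, φ_j> and b_i = <f, φ_i>, with φ_0 = 1, φ_1 = x, φ_2 = x^2.
G =
  [2, 0, 2/3]
  [0, 2/3, 0]
  [2/3, 0, 2/5],
b = (-24/5, 12/5, -176/105).
Solving gives a_0 = -79/35, a_1 = 18/5, a_2 = -3/7, so
  g(x) = -3*x^2/7 + 18*x/5 - 79/35.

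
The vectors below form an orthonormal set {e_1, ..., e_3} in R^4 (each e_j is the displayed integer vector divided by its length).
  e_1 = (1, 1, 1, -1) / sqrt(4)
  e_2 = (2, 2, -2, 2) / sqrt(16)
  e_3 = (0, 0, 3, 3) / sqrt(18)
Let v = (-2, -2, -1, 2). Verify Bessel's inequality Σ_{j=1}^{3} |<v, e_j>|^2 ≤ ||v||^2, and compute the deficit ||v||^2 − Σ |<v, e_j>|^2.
Σ |<v, e_j>|^2 = 13; ||v||^2 = 13; deficit = 0

Write each e_j = u_j / sqrt(<u_j, u_j>) where u_j is the displayed integer vector. Then <v, e_j> = <v, u_j> / sqrt(<u_j, u_j>), so |<v, e_j>|^2 = <v, u_j>^2 / <u_j, u_j>.
Coefficients: <v, e_1> = -7/sqrt(4), <v, e_2> = -2/sqrt(16), <v, e_3> = 3/sqrt(18).
Square and sum: Σ |<v, e_j>|^2 = 13.
Compute ||v||^2 = v·v = 13.
Deficit = 13 − 13 = 0 ≥ 0, confirming Bessel's inequality. (The deficit equals ||v − Σ <v,e_j> e_j||^2, the squared distance from v to span{e_j}.)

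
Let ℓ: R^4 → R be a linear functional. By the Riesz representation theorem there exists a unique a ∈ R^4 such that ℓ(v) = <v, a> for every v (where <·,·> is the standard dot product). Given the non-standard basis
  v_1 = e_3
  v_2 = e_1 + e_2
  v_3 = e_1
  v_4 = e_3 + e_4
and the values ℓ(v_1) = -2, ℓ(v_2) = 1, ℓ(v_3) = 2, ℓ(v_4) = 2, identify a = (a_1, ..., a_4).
a = (2, -1, -2, 4)

Write a = (a_1, ..., a_4) in the standard basis. For each basis vector v_i, ℓ(v_i) = <v_i, a> is a linear equation in the a_j's. Collect the n equations into a matrix system V a = ℓ, where row i of V is v_i (expressed in the standard basis). Since V is invertible (lower-triangular with 1s on the diagonal, up to permutation), solve by back-substitution:
  V =
[[0, 0, 1, 0],
 [1, 1, 0, 0],
 [1, 0, 0, 0],
 [0, 0, 1, 1]]
  V a = (-2, 1, 2, 2)
Solving gives a = (2, -1, -2, 4).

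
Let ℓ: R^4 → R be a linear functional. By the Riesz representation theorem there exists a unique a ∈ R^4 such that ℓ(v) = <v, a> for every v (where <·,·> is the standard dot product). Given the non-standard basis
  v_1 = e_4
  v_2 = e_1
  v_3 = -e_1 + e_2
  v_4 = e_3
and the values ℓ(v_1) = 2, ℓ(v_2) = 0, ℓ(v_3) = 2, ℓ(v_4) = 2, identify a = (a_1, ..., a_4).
a = (0, 2, 2, 2)

Write a = (a_1, ..., a_4) in the standard basis. For each basis vector v_i, ℓ(v_i) = <v_i, a> is a linear equation in the a_j's. Collect the n equations into a matrix system V a = ℓ, where row i of V is v_i (expressed in the standard basis). Since V is invertible (lower-triangular with 1s on the diagonal, up to permutation), solve by back-substitution:
  V =
[[0, 0, 0, 1],
 [1, 0, 0, 0],
 [-1, 1, 0, 0],
 [0, 0, 1, 0]]
  V a = (2, 0, 2, 2)
Solving gives a = (0, 2, 2, 2).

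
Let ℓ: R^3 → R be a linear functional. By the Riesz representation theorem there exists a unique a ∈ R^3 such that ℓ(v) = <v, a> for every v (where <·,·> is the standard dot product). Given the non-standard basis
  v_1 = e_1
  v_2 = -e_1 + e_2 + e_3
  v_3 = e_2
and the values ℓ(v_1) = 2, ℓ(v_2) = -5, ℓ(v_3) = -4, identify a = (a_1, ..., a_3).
a = (2, -4, 1)

Write a = (a_1, ..., a_3) in the standard basis. For each basis vector v_i, ℓ(v_i) = <v_i, a> is a linear equation in the a_j's. Collect the n equations into a matrix system V a = ℓ, where row i of V is v_i (expressed in the standard basis). Since V is invertible (lower-triangular with 1s on the diagonal, up to permutation), solve by back-substitution:
  V =
[[1, 0, 0],
 [-1, 1, 1],
 [0, 1, 0]]
  V a = (2, -5, -4)
Solving gives a = (2, -4, 1).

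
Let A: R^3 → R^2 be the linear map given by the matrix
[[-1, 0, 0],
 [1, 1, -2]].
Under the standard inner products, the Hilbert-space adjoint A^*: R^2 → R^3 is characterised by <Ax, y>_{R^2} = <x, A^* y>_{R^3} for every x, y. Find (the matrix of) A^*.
A^* = A^T =
[[-1, 1],
 [0, 1],
 [0, -2]]

For real matrices with standard dot products, the defining identity <Ax, y> = <x, A^* y> gives (Ax)^T y = x^T (A^*) y, i.e. x^T A^T y = x^T (A^*) y. Since this holds for all x, y, we must have A^* = A^T. Therefore
A^* =
[[-1, 1],
 [0, 1],
 [0, -2]].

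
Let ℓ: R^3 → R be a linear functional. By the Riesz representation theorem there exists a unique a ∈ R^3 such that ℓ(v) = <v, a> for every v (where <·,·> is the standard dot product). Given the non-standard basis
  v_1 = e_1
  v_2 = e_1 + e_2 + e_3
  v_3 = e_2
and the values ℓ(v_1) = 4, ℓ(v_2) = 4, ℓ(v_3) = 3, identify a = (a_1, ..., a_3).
a = (4, 3, -3)

Write a = (a_1, ..., a_3) in the standard basis. For each basis vector v_i, ℓ(v_i) = <v_i, a> is a linear equation in the a_j's. Collect the n equations into a matrix system V a = ℓ, where row i of V is v_i (expressed in the standard basis). Since V is invertible (lower-triangular with 1s on the diagonal, up to permutation), solve by back-substitution:
  V =
[[1, 0, 0],
 [1, 1, 1],
 [0, 1, 0]]
  V a = (4, 4, 3)
Solving gives a = (4, 3, -3).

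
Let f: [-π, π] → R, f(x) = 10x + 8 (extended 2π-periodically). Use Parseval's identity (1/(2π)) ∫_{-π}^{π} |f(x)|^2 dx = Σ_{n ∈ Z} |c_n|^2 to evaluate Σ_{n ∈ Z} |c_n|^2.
Σ |c_n|^2 = 100π^2/3 + 64

Expand and integrate term by term over [-π, π]:
  ∫ (10x)^2 dx = 100·(2π^3/3); ∫ 2·10·(8)·x dx = 0 (odd integrand); ∫ 8^2 dx = 64·2π.
So (1/(2π)) ∫_{-π}^{π} (10x + 8)^2 dx = 100π^2/3 + 64 = 100π^2/3 + 64.
Parseval ⇒ Σ |c_n|^2 = 100π^2/3 + 64.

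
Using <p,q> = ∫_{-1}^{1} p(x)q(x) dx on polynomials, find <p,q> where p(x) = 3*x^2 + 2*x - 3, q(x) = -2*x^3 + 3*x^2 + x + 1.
<p,q> = -20/3

Expand the product: p(x)·q(x) = -6*x^5 + 5*x^4 + 15*x^3 - 4*x^2 - x - 3.
∫_{-1}^{1} of each monomial x^k gives [2/(k+1) if k even, 0 if k odd]. Integrating term-by-term (or equivalently evaluating the antiderivative F(x) = -x^6 + x^5 + 15*x^4/4 - 4*x^3/3 - x^2/2 - 3*x at the endpoints):
  F(1) − F(−1) = -13/12 − (67/12) = -20/3.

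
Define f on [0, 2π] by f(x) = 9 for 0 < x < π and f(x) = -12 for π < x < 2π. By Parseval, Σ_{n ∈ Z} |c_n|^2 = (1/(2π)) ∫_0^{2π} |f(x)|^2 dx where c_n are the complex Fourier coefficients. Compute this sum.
Σ |c_n|^2 = 225/2

Parseval equates the L^2 energy of f (normalised by 1/(2π)) with the ℓ^2 sum of its Fourier coefficients: (1/(2π)) ∫_0^{2π} |f|^2 = Σ |c_n|^2.
Compute the left side: (1/(2π)) [∫_0^π 9^2 dx + ∫_π^{2π} (-12)^2 dx] = (1/(2π)) · (81π + 144π) = (81 + 144)/2 = 225/2.
So Σ_{n ∈ Z} |c_n|^2 = 225/2.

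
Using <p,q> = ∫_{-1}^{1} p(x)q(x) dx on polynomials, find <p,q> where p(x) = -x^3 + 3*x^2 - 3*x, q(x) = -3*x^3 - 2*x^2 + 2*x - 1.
<p,q> = -166/35

Expand the product: p(x)·q(x) = 3*x^6 - 7*x^5 + x^4 + 13*x^3 - 9*x^2 + 3*x.
∫_{-1}^{1} of each monomial x^k gives [2/(k+1) if k even, 0 if k odd]. Integrating term-by-term (or equivalently evaluating the antiderivative F(x) = 3*x^7/7 - 7*x^6/6 + x^5/5 + 13*x^4/4 - 3*x^3 + 3*x^2/2 at the endpoints):
  F(1) − F(−1) = 509/420 − (2501/420) = -166/35.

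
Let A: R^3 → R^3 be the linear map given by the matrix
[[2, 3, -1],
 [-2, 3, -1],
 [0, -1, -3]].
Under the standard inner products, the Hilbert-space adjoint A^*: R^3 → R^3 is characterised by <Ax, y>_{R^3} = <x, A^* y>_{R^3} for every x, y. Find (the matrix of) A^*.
A^* = A^T =
[[2, -2, 0],
 [3, 3, -1],
 [-1, -1, -3]]

For real matrices with standard dot products, the defining identity <Ax, y> = <x, A^* y> gives (Ax)^T y = x^T (A^*) y, i.e. x^T A^T y = x^T (A^*) y. Since this holds for all x, y, we must have A^* = A^T. Therefore
A^* =
[[2, -2, 0],
 [3, 3, -1],
 [-1, -1, -3]].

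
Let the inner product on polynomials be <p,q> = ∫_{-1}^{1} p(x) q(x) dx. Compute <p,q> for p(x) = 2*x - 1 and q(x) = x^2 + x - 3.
<p,q> = 20/3

Expand the product: p(x)·q(x) = 2*x^3 + x^2 - 7*x + 3.
∫_{-1}^{1} of each monomial x^k gives [2/(k+1) if k even, 0 if k odd]. Integrating term-by-term (or equivalently evaluating the antiderivative F(x) = x^4/2 + x^3/3 - 7*x^2/2 + 3*x at the endpoints):
  F(1) − F(−1) = 1/3 − (-19/3) = 20/3.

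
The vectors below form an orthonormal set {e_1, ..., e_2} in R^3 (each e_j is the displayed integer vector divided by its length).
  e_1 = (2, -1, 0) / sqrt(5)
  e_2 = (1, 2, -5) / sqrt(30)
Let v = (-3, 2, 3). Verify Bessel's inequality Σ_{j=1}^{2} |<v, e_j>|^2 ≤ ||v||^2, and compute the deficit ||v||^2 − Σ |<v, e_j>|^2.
Σ |<v, e_j>|^2 = 58/3; ||v||^2 = 22; deficit = 8/3

Write each e_j = u_j / sqrt(<u_j, u_j>) where u_j is the displayed integer vector. Then <v, e_j> = <v, u_j> / sqrt(<u_j, u_j>), so |<v, e_j>|^2 = <v, u_j>^2 / <u_j, u_j>.
Coefficients: <v, e_1> = -8/sqrt(5), <v, e_2> = -14/sqrt(30).
Square and sum: Σ |<v, e_j>|^2 = 58/3.
Compute ||v||^2 = v·v = 22.
Deficit = 22 − 58/3 = 8/3 ≥ 0, confirming Bessel's inequality. (The deficit equals ||v − Σ <v,e_j> e_j||^2, the squared distance from v to span{e_j}.)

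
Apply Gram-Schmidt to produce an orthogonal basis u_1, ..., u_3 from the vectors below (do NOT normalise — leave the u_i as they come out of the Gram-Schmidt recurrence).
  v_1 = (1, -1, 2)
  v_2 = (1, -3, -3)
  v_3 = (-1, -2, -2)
Orthogonal basis:
  u_1 = (1, -1, 2)
  u_2 = (4/3, -10/3, -7/3)
  u_3 = (-27/22, -15/22, 3/11)

Apply the Gram-Schmidt recurrence
  u_1 = v_1
  u_i = v_i − Σ_{j<i} ((v_i · u_j) / (u_j · u_j)) · u_j.

Step by step this gives:
  u_1 = (1, -1, 2)
  u_2 = (4/3, -10/3, -7/3)
  u_3 = (-27/22, -15/22, 3/11)

Orthogonality check:
  u_2 · u_1 = 0 (should be 0)
  u_3 · u_1 = 0 (should be 0)
  u_3 · u_2 = 0 (should be 0)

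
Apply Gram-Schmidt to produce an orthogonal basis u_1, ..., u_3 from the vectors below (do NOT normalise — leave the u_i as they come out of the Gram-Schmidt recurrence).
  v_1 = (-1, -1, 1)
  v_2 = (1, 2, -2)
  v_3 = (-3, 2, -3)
Orthogonal basis:
  u_1 = (-1, -1, 1)
  u_2 = (-2/3, 1/3, -1/3)
  u_3 = (0, -1/2, -1/2)

Apply the Gram-Schmidt recurrence
  u_1 = v_1
  u_i = v_i − Σ_{j<i} ((v_i · u_j) / (u_j · u_j)) · u_j.

Step by step this gives:
  u_1 = (-1, -1, 1)
  u_2 = (-2/3, 1/3, -1/3)
  u_3 = (0, -1/2, -1/2)

Orthogonality check:
  u_2 · u_1 = 0 (should be 0)
  u_3 · u_1 = 0 (should be 0)
  u_3 · u_2 = 0 (should be 0)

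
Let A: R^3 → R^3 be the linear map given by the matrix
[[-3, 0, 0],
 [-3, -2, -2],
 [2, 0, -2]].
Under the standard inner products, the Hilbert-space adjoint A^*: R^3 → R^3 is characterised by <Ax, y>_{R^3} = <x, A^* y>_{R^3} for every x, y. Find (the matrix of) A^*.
A^* = A^T =
[[-3, -3, 2],
 [0, -2, 0],
 [0, -2, -2]]

For real matrices with standard dot products, the defining identity <Ax, y> = <x, A^* y> gives (Ax)^T y = x^T (A^*) y, i.e. x^T A^T y = x^T (A^*) y. Since this holds for all x, y, we must have A^* = A^T. Therefore
A^* =
[[-3, -3, 2],
 [0, -2, 0],
 [0, -2, -2]].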